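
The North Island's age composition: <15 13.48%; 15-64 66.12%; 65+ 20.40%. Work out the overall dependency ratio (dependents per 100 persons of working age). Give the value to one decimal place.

Total dependency ratio = (13.48 + 20.40) / 66.12 × 100 = 33.88 / 66.12 × 100 = 51.2

Total dependency ratio: 51.2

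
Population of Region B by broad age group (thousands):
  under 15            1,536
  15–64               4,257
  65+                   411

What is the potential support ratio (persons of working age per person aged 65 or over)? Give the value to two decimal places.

Potential support ratio = 4,257 / 411 = 10.36

Potential support ratio: 10.36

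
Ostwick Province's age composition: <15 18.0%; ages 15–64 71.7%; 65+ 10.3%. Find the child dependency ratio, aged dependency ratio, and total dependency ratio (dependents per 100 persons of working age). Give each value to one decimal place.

Youth dependency ratio = 18.0 / 71.7 × 100 = 25.1
Old-age dependency ratio = 10.3 / 71.7 × 100 = 14.4
Total dependency ratio = (18.0 + 10.3) / 71.7 × 100 = 28.3 / 71.7 × 100 = 39.5

Youth dependency ratio: 25.1
Old-age dependency ratio: 14.4
Total dependency ratio: 39.5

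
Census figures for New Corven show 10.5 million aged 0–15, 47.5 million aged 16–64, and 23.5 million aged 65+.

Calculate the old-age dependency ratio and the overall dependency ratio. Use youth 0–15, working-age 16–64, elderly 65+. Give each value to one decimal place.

Old-age dependency ratio: 49.5
Total dependency ratio: 71.6

Old-age dependency ratio = 23.5 / 47.5 × 100 = 49.5
Total dependency ratio = (10.5 + 23.5) / 47.5 × 100 = 34.0 / 47.5 × 100 = 71.6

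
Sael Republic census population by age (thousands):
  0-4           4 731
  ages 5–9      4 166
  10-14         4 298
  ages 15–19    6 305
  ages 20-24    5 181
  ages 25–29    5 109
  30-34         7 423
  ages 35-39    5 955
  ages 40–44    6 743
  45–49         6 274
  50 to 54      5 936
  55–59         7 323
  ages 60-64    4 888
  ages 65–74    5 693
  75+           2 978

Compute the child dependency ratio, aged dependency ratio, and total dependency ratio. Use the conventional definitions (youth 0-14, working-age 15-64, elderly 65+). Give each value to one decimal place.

0–14: 4 731 + 4 166 + 4 298 = 13 195
15–64: 6 305 + 5 181 + 5 109 + 7 423 + 5 955 + 6 743 + 6 274 + 5 936 + 7 323 + 4 888 = 61 137
65+: 5 693 + 2 978 = 8 671
Youth dependency ratio = 13 195 / 61 137 × 100 = 21.6
Old-age dependency ratio = 8 671 / 61 137 × 100 = 14.2
Total dependency ratio = (13 195 + 8 671) / 61 137 × 100 = 21 866 / 61 137 × 100 = 35.8

Youth dependency ratio: 21.6
Old-age dependency ratio: 14.2
Total dependency ratio: 35.8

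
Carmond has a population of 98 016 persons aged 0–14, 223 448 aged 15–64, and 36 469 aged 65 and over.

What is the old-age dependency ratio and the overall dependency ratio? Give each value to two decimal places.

Old-age dependency ratio: 16.32
Total dependency ratio: 60.19

Old-age dependency ratio = 36 469 / 223 448 × 100 = 16.32
Total dependency ratio = (98 016 + 36 469) / 223 448 × 100 = 134 485 / 223 448 × 100 = 60.19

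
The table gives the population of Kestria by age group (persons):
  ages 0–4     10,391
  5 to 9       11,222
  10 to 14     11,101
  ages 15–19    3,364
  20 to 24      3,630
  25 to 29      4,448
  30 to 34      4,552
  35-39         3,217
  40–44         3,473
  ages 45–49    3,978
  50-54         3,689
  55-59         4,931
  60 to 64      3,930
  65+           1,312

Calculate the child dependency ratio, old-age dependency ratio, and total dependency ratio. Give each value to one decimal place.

Youth dependency ratio: 83.4
Old-age dependency ratio: 3.3
Total dependency ratio: 86.8

0–14: 10,391 + 11,222 + 11,101 = 32,714
15–64: 3,364 + 3,630 + 4,448 + 4,552 + 3,217 + 3,473 + 3,978 + 3,689 + 4,931 + 3,930 = 39,212
65+: 1,312
Youth dependency ratio = 32,714 / 39,212 × 100 = 83.4
Old-age dependency ratio = 1,312 / 39,212 × 100 = 3.3
Total dependency ratio = (32,714 + 1,312) / 39,212 × 100 = 34,026 / 39,212 × 100 = 86.8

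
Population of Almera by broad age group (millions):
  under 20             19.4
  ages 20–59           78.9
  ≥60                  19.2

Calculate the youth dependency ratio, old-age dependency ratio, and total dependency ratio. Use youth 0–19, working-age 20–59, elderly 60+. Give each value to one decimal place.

Youth dependency ratio: 24.6
Old-age dependency ratio: 24.3
Total dependency ratio: 48.9

Youth dependency ratio = 19.4 / 78.9 × 100 = 24.6
Old-age dependency ratio = 19.2 / 78.9 × 100 = 24.3
Total dependency ratio = (19.4 + 19.2) / 78.9 × 100 = 38.6 / 78.9 × 100 = 48.9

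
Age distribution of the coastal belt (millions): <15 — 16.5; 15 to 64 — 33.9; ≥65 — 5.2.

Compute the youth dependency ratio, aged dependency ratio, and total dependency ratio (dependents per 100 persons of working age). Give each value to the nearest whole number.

Youth dependency ratio = 16.5 / 33.9 × 100 = 49
Old-age dependency ratio = 5.2 / 33.9 × 100 = 15
Total dependency ratio = (16.5 + 5.2) / 33.9 × 100 = 21.7 / 33.9 × 100 = 64

Youth dependency ratio: 49
Old-age dependency ratio: 15
Total dependency ratio: 64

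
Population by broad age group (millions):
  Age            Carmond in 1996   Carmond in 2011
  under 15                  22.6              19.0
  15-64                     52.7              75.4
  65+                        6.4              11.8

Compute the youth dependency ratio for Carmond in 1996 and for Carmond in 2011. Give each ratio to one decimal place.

Carmond in 1996: 42.9
Carmond in 2011: 25.2

Carmond in 1996: 22.6 / 52.7 × 100 = 42.9
Carmond in 2011: 19.0 / 75.4 × 100 = 25.2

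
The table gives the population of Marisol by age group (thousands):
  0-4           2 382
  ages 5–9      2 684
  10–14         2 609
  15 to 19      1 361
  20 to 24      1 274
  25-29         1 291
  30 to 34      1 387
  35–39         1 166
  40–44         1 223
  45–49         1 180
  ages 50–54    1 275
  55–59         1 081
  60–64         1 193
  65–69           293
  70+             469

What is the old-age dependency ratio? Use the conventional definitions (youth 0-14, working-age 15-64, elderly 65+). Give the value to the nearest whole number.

0–14: 2 382 + 2 684 + 2 609 = 7 675
15–64: 1 361 + 1 274 + 1 291 + 1 387 + 1 166 + 1 223 + 1 180 + 1 275 + 1 081 + 1 193 = 12 431
65+: 293 + 469 = 762
Old-age dependency ratio = 762 / 12 431 × 100 = 6

Old-age dependency ratio: 6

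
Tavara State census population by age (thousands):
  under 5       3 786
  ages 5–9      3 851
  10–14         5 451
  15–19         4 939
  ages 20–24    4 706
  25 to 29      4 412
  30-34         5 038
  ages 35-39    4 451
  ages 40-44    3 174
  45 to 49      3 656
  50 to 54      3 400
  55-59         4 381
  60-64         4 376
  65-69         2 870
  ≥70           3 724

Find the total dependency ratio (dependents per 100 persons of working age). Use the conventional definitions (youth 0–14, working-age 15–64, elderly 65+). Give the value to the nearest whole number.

Total dependency ratio: 46

0–14: 3 786 + 3 851 + 5 451 = 13 088
15–64: 4 939 + 4 706 + 4 412 + 5 038 + 4 451 + 3 174 + 3 656 + 3 400 + 4 381 + 4 376 = 42 533
65+: 2 870 + 3 724 = 6 594
Total dependency ratio = (13 088 + 6 594) / 42 533 × 100 = 19 682 / 42 533 × 100 = 46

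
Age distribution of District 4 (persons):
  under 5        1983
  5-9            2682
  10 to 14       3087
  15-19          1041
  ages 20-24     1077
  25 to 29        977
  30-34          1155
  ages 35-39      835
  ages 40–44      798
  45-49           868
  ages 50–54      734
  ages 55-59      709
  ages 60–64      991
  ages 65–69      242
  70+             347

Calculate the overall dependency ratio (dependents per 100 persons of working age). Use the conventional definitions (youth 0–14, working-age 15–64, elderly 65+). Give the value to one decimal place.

0–14: 1983 + 2682 + 3087 = 7752
15–64: 1041 + 1077 + 977 + 1155 + 835 + 798 + 868 + 734 + 709 + 991 = 9185
65+: 242 + 347 = 589
Total dependency ratio = (7752 + 589) / 9185 × 100 = 8341 / 9185 × 100 = 90.8

Total dependency ratio: 90.8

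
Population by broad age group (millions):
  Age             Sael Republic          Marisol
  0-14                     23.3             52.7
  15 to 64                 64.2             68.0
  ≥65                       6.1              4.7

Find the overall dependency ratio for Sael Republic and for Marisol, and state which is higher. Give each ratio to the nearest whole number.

Sael Republic: (23.3 + 6.1) / 64.2 × 100 = 29.4 / 64.2 × 100 = 46
Marisol: (52.7 + 4.7) / 68.0 × 100 = 57.4 / 68.0 × 100 = 84

Sael Republic: 46
Marisol: 84
Higher: Marisol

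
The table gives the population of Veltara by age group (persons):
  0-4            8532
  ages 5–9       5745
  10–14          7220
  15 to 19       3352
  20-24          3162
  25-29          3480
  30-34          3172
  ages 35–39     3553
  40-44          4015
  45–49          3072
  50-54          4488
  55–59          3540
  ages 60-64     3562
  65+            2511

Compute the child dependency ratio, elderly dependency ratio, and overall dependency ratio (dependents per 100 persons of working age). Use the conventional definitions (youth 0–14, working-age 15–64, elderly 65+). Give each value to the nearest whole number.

Youth dependency ratio: 61
Old-age dependency ratio: 7
Total dependency ratio: 68

0–14: 8532 + 5745 + 7220 = 21497
15–64: 3352 + 3162 + 3480 + 3172 + 3553 + 4015 + 3072 + 4488 + 3540 + 3562 = 35396
65+: 2511
Youth dependency ratio = 21497 / 35396 × 100 = 61
Old-age dependency ratio = 2511 / 35396 × 100 = 7
Total dependency ratio = (21497 + 2511) / 35396 × 100 = 24008 / 35396 × 100 = 68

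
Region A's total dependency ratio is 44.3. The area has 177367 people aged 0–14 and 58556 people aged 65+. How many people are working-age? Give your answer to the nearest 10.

Working-age: 532560

Total dependency ratio = (youth + elderly) / working-age × 100
44.3 = (177367 + 58556) / W × 100
⇒ 532560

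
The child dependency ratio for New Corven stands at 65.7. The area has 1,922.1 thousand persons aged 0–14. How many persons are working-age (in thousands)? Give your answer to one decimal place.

Youth dependency ratio = youth / working-age × 100
65.7 = 1,922.1 / W × 100
⇒ 2,925.6

Working-age: 2,925.6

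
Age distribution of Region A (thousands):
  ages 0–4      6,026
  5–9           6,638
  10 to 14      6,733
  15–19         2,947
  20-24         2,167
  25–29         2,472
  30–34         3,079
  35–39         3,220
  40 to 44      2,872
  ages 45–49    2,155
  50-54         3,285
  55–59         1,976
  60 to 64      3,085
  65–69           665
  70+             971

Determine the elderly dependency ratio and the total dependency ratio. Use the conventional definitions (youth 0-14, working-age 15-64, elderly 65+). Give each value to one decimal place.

0–14: 6,026 + 6,638 + 6,733 = 19,397
15–64: 2,947 + 2,167 + 2,472 + 3,079 + 3,220 + 2,872 + 2,155 + 3,285 + 1,976 + 3,085 = 27,258
65+: 665 + 971 = 1,636
Old-age dependency ratio = 1,636 / 27,258 × 100 = 6.0
Total dependency ratio = (19,397 + 1,636) / 27,258 × 100 = 21,033 / 27,258 × 100 = 77.2

Old-age dependency ratio: 6.0
Total dependency ratio: 77.2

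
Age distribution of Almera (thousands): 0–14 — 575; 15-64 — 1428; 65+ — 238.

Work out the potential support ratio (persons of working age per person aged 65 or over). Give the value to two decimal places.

Potential support ratio: 6.00

Potential support ratio = 1428 / 238 = 6.00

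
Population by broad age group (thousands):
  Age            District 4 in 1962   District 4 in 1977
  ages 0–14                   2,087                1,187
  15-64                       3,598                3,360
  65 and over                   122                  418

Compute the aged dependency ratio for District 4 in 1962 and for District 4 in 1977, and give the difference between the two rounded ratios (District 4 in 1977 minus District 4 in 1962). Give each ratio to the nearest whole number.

District 4 in 1962: 122 / 3,598 × 100 = 3
District 4 in 1977: 418 / 3,360 × 100 = 12

District 4 in 1962: 3
District 4 in 1977: 12
Difference: +9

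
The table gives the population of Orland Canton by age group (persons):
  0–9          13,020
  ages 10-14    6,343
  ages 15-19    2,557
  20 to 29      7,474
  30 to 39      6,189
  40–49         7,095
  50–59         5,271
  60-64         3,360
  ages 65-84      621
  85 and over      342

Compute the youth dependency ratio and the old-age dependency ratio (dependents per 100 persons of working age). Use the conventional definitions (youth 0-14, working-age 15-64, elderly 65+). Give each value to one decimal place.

Youth dependency ratio: 60.6
Old-age dependency ratio: 3.0

0–14: 13,020 + 6,343 = 19,363
15–64: 2,557 + 7,474 + 6,189 + 7,095 + 5,271 + 3,360 = 31,946
65+: 621 + 342 = 963
Youth dependency ratio = 19,363 / 31,946 × 100 = 60.6
Old-age dependency ratio = 963 / 31,946 × 100 = 3.0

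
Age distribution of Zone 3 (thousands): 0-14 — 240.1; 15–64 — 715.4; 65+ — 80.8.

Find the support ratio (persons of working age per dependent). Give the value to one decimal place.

Support ratio = 715.4 / (240.1 + 80.8) = 715.4 / 320.9 = 2.2

Support ratio: 2.2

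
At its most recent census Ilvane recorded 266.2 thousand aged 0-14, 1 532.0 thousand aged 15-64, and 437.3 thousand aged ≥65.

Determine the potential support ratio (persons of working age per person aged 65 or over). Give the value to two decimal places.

Potential support ratio = 1 532.0 / 437.3 = 3.50

Potential support ratio: 3.50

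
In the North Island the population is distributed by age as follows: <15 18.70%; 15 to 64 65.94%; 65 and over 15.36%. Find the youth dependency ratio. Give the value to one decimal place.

Youth dependency ratio = 18.70 / 65.94 × 100 = 28.4

Youth dependency ratio: 28.4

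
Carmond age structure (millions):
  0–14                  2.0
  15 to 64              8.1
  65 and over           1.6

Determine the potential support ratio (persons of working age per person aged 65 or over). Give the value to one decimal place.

Potential support ratio: 5.1

Potential support ratio = 8.1 / 1.6 = 5.1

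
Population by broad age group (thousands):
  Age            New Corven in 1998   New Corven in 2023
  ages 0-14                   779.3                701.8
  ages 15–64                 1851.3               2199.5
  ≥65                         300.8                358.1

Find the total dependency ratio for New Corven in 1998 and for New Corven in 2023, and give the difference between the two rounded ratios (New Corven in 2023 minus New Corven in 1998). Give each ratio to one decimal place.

New Corven in 1998: 58.3
New Corven in 2023: 48.2
Difference: -10.1

New Corven in 1998: (779.3 + 300.8) / 1851.3 × 100 = 1080.1 / 1851.3 × 100 = 58.3
New Corven in 2023: (701.8 + 358.1) / 2199.5 × 100 = 1059.9 / 2199.5 × 100 = 48.2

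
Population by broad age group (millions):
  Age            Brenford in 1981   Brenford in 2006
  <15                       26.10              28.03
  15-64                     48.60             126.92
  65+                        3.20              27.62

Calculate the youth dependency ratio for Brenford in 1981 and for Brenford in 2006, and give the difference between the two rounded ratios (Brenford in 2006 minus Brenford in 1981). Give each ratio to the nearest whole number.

Brenford in 1981: 26.10 / 48.60 × 100 = 54
Brenford in 2006: 28.03 / 126.92 × 100 = 22

Brenford in 1981: 54
Brenford in 2006: 22
Difference: -32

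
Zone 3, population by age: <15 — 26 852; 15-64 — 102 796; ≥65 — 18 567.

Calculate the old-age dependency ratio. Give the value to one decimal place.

Old-age dependency ratio = 18 567 / 102 796 × 100 = 18.1

Old-age dependency ratio: 18.1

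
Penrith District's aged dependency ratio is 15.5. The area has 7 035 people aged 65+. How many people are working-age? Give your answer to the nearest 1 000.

Working-age: 45 000

Old-age dependency ratio = elderly / working-age × 100
15.5 = 7 035 / W × 100
⇒ 45 000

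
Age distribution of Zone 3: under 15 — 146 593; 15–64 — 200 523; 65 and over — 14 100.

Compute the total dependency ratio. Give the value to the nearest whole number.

Total dependency ratio: 80

Total dependency ratio = (146 593 + 14 100) / 200 523 × 100 = 160 693 / 200 523 × 100 = 80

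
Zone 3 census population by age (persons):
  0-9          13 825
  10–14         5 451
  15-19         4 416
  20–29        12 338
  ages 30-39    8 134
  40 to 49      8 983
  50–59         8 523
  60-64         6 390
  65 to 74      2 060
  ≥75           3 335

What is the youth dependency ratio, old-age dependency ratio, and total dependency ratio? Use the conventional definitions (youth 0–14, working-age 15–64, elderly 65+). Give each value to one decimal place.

0–14: 13 825 + 5 451 = 19 276
15–64: 4 416 + 12 338 + 8 134 + 8 983 + 8 523 + 6 390 = 48 784
65+: 2 060 + 3 335 = 5 395
Youth dependency ratio = 19 276 / 48 784 × 100 = 39.5
Old-age dependency ratio = 5 395 / 48 784 × 100 = 11.1
Total dependency ratio = (19 276 + 5 395) / 48 784 × 100 = 24 671 / 48 784 × 100 = 50.6

Youth dependency ratio: 39.5
Old-age dependency ratio: 11.1
Total dependency ratio: 50.6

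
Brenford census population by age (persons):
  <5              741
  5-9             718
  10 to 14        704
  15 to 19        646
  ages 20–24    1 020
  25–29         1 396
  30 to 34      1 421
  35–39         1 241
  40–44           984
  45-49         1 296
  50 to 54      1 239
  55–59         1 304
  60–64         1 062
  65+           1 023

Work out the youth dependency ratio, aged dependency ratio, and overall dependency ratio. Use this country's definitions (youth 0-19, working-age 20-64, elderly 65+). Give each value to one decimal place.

0–19: 741 + 718 + 704 + 646 = 2 809
20–64: 1 020 + 1 396 + 1 421 + 1 241 + 984 + 1 296 + 1 239 + 1 304 + 1 062 = 10 963
65+: 1 023
Youth dependency ratio = 2 809 / 10 963 × 100 = 25.6
Old-age dependency ratio = 1 023 / 10 963 × 100 = 9.3
Total dependency ratio = (2 809 + 1 023) / 10 963 × 100 = 3 832 / 10 963 × 100 = 35.0

Youth dependency ratio: 25.6
Old-age dependency ratio: 9.3
Total dependency ratio: 35.0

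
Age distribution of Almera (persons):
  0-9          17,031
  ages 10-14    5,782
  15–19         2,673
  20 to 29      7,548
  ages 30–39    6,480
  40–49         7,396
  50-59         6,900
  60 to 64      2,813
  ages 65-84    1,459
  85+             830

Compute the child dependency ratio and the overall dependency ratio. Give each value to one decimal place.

0–14: 17,031 + 5,782 = 22,813
15–64: 2,673 + 7,548 + 6,480 + 7,396 + 6,900 + 2,813 = 33,810
65+: 1,459 + 830 = 2,289
Youth dependency ratio = 22,813 / 33,810 × 100 = 67.5
Total dependency ratio = (22,813 + 2,289) / 33,810 × 100 = 25,102 / 33,810 × 100 = 74.2

Youth dependency ratio: 67.5
Total dependency ratio: 74.2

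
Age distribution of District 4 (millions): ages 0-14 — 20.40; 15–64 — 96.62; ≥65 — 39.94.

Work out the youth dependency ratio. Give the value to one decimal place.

Youth dependency ratio = 20.40 / 96.62 × 100 = 21.1

Youth dependency ratio: 21.1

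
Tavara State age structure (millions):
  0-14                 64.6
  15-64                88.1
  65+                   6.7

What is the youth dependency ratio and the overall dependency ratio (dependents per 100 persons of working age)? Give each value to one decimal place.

Youth dependency ratio = 64.6 / 88.1 × 100 = 73.3
Total dependency ratio = (64.6 + 6.7) / 88.1 × 100 = 71.3 / 88.1 × 100 = 80.9

Youth dependency ratio: 73.3
Total dependency ratio: 80.9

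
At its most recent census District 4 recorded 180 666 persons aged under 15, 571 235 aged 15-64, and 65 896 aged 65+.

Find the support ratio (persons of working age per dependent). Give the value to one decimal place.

Support ratio: 2.3

Support ratio = 571 235 / (180 666 + 65 896) = 571 235 / 246 562 = 2.3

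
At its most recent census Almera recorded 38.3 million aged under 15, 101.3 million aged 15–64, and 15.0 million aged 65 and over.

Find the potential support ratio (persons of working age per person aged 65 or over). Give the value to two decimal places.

Potential support ratio = 101.3 / 15.0 = 6.75

Potential support ratio: 6.75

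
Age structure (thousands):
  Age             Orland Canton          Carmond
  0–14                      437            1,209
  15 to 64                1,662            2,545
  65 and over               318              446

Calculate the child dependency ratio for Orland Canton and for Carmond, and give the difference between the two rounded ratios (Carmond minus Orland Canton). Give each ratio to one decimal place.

Orland Canton: 26.3
Carmond: 47.5
Difference: +21.2

Orland Canton: 437 / 1,662 × 100 = 26.3
Carmond: 1,209 / 2,545 × 100 = 47.5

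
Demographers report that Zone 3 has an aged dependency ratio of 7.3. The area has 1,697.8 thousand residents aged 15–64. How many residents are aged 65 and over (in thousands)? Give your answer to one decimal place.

Old-age dependency ratio = elderly / working-age × 100
7.3 = E / 1,697.8 × 100
⇒ 123.9

Aged 65 and over: 123.9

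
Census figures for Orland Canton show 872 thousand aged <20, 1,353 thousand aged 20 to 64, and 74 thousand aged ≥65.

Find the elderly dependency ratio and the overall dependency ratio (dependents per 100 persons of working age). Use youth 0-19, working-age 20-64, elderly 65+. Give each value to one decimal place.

Old-age dependency ratio = 74 / 1,353 × 100 = 5.5
Total dependency ratio = (872 + 74) / 1,353 × 100 = 946 / 1,353 × 100 = 69.9

Old-age dependency ratio: 5.5
Total dependency ratio: 69.9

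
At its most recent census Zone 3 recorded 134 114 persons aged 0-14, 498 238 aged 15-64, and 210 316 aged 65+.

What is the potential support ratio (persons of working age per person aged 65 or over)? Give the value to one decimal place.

Potential support ratio = 498 238 / 210 316 = 2.4

Potential support ratio: 2.4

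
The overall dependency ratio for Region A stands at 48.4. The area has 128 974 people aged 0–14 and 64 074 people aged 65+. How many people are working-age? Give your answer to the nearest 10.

Working-age: 398 860

Total dependency ratio = (youth + elderly) / working-age × 100
48.4 = (128 974 + 64 074) / W × 100
⇒ 398 860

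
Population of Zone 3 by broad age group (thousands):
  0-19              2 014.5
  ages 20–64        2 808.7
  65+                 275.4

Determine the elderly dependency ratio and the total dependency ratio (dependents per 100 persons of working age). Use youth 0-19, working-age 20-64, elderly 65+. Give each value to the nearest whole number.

Old-age dependency ratio = 275.4 / 2 808.7 × 100 = 10
Total dependency ratio = (2 014.5 + 275.4) / 2 808.7 × 100 = 2 289.9 / 2 808.7 × 100 = 82

Old-age dependency ratio: 10
Total dependency ratio: 82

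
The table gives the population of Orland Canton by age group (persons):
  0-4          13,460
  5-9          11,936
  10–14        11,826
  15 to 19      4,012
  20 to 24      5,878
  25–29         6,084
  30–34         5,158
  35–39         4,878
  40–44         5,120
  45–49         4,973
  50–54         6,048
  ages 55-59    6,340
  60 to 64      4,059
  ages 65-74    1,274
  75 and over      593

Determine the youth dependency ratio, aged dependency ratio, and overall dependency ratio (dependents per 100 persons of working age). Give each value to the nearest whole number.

0–14: 13,460 + 11,936 + 11,826 = 37,222
15–64: 4,012 + 5,878 + 6,084 + 5,158 + 4,878 + 5,120 + 4,973 + 6,048 + 6,340 + 4,059 = 52,550
65+: 1,274 + 593 = 1,867
Youth dependency ratio = 37,222 / 52,550 × 100 = 71
Old-age dependency ratio = 1,867 / 52,550 × 100 = 4
Total dependency ratio = (37,222 + 1,867) / 52,550 × 100 = 39,089 / 52,550 × 100 = 74

Youth dependency ratio: 71
Old-age dependency ratio: 4
Total dependency ratio: 74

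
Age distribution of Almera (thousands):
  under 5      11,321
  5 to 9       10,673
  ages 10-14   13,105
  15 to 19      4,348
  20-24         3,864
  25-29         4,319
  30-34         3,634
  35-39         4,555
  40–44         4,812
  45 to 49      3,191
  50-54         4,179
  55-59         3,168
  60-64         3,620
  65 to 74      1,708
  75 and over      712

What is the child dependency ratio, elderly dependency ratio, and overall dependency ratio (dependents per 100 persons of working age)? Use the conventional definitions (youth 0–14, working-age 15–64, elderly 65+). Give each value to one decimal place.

0–14: 11,321 + 10,673 + 13,105 = 35,099
15–64: 4,348 + 3,864 + 4,319 + 3,634 + 4,555 + 4,812 + 3,191 + 4,179 + 3,168 + 3,620 = 39,690
65+: 1,708 + 712 = 2,420
Youth dependency ratio = 35,099 / 39,690 × 100 = 88.4
Old-age dependency ratio = 2,420 / 39,690 × 100 = 6.1
Total dependency ratio = (35,099 + 2,420) / 39,690 × 100 = 37,519 / 39,690 × 100 = 94.5

Youth dependency ratio: 88.4
Old-age dependency ratio: 6.1
Total dependency ratio: 94.5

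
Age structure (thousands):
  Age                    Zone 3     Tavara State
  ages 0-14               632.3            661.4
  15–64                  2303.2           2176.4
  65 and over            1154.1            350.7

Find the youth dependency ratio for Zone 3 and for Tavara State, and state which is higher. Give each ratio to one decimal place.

Zone 3: 27.5
Tavara State: 30.4
Higher: Tavara State

Zone 3: 632.3 / 2303.2 × 100 = 27.5
Tavara State: 661.4 / 2176.4 × 100 = 30.4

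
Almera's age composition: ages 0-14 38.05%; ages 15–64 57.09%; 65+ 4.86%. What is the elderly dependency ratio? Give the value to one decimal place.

Old-age dependency ratio = 4.86 / 57.09 × 100 = 8.5

Old-age dependency ratio: 8.5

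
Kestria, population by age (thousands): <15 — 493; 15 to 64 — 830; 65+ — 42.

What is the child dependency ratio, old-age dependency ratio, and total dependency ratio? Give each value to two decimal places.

Youth dependency ratio = 493 / 830 × 100 = 59.40
Old-age dependency ratio = 42 / 830 × 100 = 5.06
Total dependency ratio = (493 + 42) / 830 × 100 = 535 / 830 × 100 = 64.46

Youth dependency ratio: 59.40
Old-age dependency ratio: 5.06
Total dependency ratio: 64.46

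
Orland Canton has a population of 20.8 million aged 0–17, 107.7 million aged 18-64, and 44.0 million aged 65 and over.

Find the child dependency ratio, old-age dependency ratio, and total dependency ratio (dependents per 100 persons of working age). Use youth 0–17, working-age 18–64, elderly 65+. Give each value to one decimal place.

Youth dependency ratio = 20.8 / 107.7 × 100 = 19.3
Old-age dependency ratio = 44.0 / 107.7 × 100 = 40.9
Total dependency ratio = (20.8 + 44.0) / 107.7 × 100 = 64.8 / 107.7 × 100 = 60.2

Youth dependency ratio: 19.3
Old-age dependency ratio: 40.9
Total dependency ratio: 60.2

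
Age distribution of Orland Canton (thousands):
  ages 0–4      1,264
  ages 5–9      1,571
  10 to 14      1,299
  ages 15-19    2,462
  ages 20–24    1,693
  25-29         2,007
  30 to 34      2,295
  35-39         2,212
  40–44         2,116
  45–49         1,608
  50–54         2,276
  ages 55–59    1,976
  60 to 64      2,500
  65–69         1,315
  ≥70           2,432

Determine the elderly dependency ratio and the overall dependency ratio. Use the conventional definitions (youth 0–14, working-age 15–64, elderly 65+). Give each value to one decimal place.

Old-age dependency ratio: 17.7
Total dependency ratio: 37.3

0–14: 1,264 + 1,571 + 1,299 = 4,134
15–64: 2,462 + 1,693 + 2,007 + 2,295 + 2,212 + 2,116 + 1,608 + 2,276 + 1,976 + 2,500 = 21,145
65+: 1,315 + 2,432 = 3,747
Old-age dependency ratio = 3,747 / 21,145 × 100 = 17.7
Total dependency ratio = (4,134 + 3,747) / 21,145 × 100 = 7,881 / 21,145 × 100 = 37.3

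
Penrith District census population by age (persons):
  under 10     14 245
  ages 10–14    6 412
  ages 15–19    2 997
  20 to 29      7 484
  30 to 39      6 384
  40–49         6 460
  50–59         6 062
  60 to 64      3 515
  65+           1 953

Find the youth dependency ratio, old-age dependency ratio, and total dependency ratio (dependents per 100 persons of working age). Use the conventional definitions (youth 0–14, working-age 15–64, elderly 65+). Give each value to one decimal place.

Youth dependency ratio: 62.8
Old-age dependency ratio: 5.9
Total dependency ratio: 68.7

0–14: 14 245 + 6 412 = 20 657
15–64: 2 997 + 7 484 + 6 384 + 6 460 + 6 062 + 3 515 = 32 902
65+: 1 953
Youth dependency ratio = 20 657 / 32 902 × 100 = 62.8
Old-age dependency ratio = 1 953 / 32 902 × 100 = 5.9
Total dependency ratio = (20 657 + 1 953) / 32 902 × 100 = 22 610 / 32 902 × 100 = 68.7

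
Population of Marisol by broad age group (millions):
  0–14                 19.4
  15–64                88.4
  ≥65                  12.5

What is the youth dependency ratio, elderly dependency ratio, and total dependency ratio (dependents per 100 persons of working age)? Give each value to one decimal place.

Youth dependency ratio = 19.4 / 88.4 × 100 = 21.9
Old-age dependency ratio = 12.5 / 88.4 × 100 = 14.1
Total dependency ratio = (19.4 + 12.5) / 88.4 × 100 = 31.9 / 88.4 × 100 = 36.1

Youth dependency ratio: 21.9
Old-age dependency ratio: 14.1
Total dependency ratio: 36.1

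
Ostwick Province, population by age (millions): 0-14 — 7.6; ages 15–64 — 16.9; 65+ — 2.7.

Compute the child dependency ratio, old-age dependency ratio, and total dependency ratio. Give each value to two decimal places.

Youth dependency ratio: 44.97
Old-age dependency ratio: 15.98
Total dependency ratio: 60.95

Youth dependency ratio = 7.6 / 16.9 × 100 = 44.97
Old-age dependency ratio = 2.7 / 16.9 × 100 = 15.98
Total dependency ratio = (7.6 + 2.7) / 16.9 × 100 = 10.3 / 16.9 × 100 = 60.95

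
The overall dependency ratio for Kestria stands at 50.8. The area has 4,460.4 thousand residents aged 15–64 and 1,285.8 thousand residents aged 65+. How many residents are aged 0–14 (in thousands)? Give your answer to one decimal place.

Total dependency ratio = (youth + elderly) / working-age × 100
50.8 = (Y + 1,285.8) / 4,460.4 × 100
⇒ 980.1

Aged 0–14: 980.1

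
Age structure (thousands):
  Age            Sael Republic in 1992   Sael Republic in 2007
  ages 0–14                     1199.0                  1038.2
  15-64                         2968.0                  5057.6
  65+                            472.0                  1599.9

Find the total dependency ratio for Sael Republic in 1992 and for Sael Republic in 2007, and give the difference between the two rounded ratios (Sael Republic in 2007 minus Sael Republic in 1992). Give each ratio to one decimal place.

Sael Republic in 1992: 56.3
Sael Republic in 2007: 52.2
Difference: -4.1

Sael Republic in 1992: (1199.0 + 472.0) / 2968.0 × 100 = 1671.0 / 2968.0 × 100 = 56.3
Sael Republic in 2007: (1038.2 + 1599.9) / 5057.6 × 100 = 2638.1 / 5057.6 × 100 = 52.2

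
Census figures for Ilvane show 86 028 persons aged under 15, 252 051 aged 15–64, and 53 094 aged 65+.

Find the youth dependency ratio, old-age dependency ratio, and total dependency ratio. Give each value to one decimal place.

Youth dependency ratio: 34.1
Old-age dependency ratio: 21.1
Total dependency ratio: 55.2

Youth dependency ratio = 86 028 / 252 051 × 100 = 34.1
Old-age dependency ratio = 53 094 / 252 051 × 100 = 21.1
Total dependency ratio = (86 028 + 53 094) / 252 051 × 100 = 139 122 / 252 051 × 100 = 55.2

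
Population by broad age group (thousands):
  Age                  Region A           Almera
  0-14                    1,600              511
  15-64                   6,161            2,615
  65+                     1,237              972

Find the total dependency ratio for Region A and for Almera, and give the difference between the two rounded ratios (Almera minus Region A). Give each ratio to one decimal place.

Region A: 46.0
Almera: 56.7
Difference: +10.7

Region A: (1,600 + 1,237) / 6,161 × 100 = 2,837 / 6,161 × 100 = 46.0
Almera: (511 + 972) / 2,615 × 100 = 1,483 / 2,615 × 100 = 56.7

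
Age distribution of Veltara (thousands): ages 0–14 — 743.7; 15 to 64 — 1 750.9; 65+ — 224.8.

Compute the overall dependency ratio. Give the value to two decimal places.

Total dependency ratio: 55.31

Total dependency ratio = (743.7 + 224.8) / 1 750.9 × 100 = 968.5 / 1 750.9 × 100 = 55.31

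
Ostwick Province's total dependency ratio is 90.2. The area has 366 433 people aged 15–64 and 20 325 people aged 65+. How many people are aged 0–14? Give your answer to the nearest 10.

Total dependency ratio = (youth + elderly) / working-age × 100
90.2 = (Y + 20 325) / 366 433 × 100
⇒ 310 200

Aged 0–14: 310 200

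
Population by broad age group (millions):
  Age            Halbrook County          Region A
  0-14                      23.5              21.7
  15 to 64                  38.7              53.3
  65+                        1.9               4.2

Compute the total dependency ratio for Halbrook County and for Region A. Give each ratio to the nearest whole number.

Halbrook County: (23.5 + 1.9) / 38.7 × 100 = 25.4 / 38.7 × 100 = 66
Region A: (21.7 + 4.2) / 53.3 × 100 = 25.9 / 53.3 × 100 = 49

Halbrook County: 66
Region A: 49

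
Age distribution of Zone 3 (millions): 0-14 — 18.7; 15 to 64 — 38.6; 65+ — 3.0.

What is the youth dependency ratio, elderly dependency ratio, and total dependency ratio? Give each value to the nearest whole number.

Youth dependency ratio: 48
Old-age dependency ratio: 8
Total dependency ratio: 56

Youth dependency ratio = 18.7 / 38.6 × 100 = 48
Old-age dependency ratio = 3.0 / 38.6 × 100 = 8
Total dependency ratio = (18.7 + 3.0) / 38.6 × 100 = 21.7 / 38.6 × 100 = 56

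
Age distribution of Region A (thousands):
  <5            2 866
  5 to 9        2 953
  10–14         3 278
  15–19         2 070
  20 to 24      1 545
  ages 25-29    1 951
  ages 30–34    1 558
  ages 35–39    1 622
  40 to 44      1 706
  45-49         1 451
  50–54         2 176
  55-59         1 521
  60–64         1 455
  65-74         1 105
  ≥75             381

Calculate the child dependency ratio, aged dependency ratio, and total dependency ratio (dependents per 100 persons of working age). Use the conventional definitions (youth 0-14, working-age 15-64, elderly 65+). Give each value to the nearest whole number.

Youth dependency ratio: 53
Old-age dependency ratio: 9
Total dependency ratio: 62

0–14: 2 866 + 2 953 + 3 278 = 9 097
15–64: 2 070 + 1 545 + 1 951 + 1 558 + 1 622 + 1 706 + 1 451 + 2 176 + 1 521 + 1 455 = 17 055
65+: 1 105 + 381 = 1 486
Youth dependency ratio = 9 097 / 17 055 × 100 = 53
Old-age dependency ratio = 1 486 / 17 055 × 100 = 9
Total dependency ratio = (9 097 + 1 486) / 17 055 × 100 = 10 583 / 17 055 × 100 = 62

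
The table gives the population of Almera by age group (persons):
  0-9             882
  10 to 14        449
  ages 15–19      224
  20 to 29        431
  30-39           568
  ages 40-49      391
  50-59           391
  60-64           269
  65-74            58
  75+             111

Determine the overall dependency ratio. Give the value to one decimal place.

0–14: 882 + 449 = 1 331
15–64: 224 + 431 + 568 + 391 + 391 + 269 = 2 274
65+: 58 + 111 = 169
Total dependency ratio = (1 331 + 169) / 2 274 × 100 = 1 500 / 2 274 × 100 = 66.0

Total dependency ratio: 66.0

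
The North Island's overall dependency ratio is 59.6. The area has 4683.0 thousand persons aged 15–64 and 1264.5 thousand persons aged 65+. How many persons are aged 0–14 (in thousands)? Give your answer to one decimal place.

Aged 0–14: 1526.6

Total dependency ratio = (youth + elderly) / working-age × 100
59.6 = (Y + 1264.5) / 4683.0 × 100
⇒ 1526.6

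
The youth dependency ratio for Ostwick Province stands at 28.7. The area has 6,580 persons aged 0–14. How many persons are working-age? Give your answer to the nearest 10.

Working-age: 22,930

Youth dependency ratio = youth / working-age × 100
28.7 = 6,580 / W × 100
⇒ 22,930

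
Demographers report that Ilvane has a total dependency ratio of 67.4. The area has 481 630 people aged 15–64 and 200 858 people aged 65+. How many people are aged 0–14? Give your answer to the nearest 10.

Aged 0–14: 123 760

Total dependency ratio = (youth + elderly) / working-age × 100
67.4 = (Y + 200 858) / 481 630 × 100
⇒ 123 760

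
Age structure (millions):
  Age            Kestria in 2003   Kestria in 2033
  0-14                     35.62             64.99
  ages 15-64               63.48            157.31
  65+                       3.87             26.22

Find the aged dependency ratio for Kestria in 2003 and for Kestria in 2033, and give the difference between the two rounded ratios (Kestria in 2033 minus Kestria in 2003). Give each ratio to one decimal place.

Kestria in 2003: 6.1
Kestria in 2033: 16.7
Difference: +10.6

Kestria in 2003: 3.87 / 63.48 × 100 = 6.1
Kestria in 2033: 26.22 / 157.31 × 100 = 16.7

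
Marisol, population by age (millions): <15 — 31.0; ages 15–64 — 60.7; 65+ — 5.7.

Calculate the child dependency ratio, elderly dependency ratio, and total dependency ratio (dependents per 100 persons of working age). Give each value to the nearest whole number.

Youth dependency ratio: 51
Old-age dependency ratio: 9
Total dependency ratio: 60

Youth dependency ratio = 31.0 / 60.7 × 100 = 51
Old-age dependency ratio = 5.7 / 60.7 × 100 = 9
Total dependency ratio = (31.0 + 5.7) / 60.7 × 100 = 36.7 / 60.7 × 100 = 60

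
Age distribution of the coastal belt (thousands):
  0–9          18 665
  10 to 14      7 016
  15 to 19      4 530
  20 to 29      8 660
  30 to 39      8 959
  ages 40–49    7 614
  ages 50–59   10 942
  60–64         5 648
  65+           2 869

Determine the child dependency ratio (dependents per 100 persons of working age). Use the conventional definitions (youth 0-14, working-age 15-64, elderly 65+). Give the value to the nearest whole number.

Youth dependency ratio: 55

0–14: 18 665 + 7 016 = 25 681
15–64: 4 530 + 8 660 + 8 959 + 7 614 + 10 942 + 5 648 = 46 353
65+: 2 869
Youth dependency ratio = 25 681 / 46 353 × 100 = 55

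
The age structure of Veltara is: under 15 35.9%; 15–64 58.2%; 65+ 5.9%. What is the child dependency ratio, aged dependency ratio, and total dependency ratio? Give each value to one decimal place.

Youth dependency ratio: 61.7
Old-age dependency ratio: 10.1
Total dependency ratio: 71.8

Youth dependency ratio = 35.9 / 58.2 × 100 = 61.7
Old-age dependency ratio = 5.9 / 58.2 × 100 = 10.1
Total dependency ratio = (35.9 + 5.9) / 58.2 × 100 = 41.8 / 58.2 × 100 = 71.8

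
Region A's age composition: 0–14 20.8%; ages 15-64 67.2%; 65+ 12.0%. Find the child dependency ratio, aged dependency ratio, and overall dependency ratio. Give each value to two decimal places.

Youth dependency ratio: 30.95
Old-age dependency ratio: 17.86
Total dependency ratio: 48.81

Youth dependency ratio = 20.8 / 67.2 × 100 = 30.95
Old-age dependency ratio = 12.0 / 67.2 × 100 = 17.86
Total dependency ratio = (20.8 + 12.0) / 67.2 × 100 = 32.8 / 67.2 × 100 = 48.81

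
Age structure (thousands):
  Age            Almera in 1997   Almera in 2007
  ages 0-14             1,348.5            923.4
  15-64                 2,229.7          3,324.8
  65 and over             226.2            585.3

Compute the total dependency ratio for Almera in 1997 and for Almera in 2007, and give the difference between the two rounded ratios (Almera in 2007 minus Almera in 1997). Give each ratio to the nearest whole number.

Almera in 1997: (1,348.5 + 226.2) / 2,229.7 × 100 = 1,574.7 / 2,229.7 × 100 = 71
Almera in 2007: (923.4 + 585.3) / 3,324.8 × 100 = 1,508.7 / 3,324.8 × 100 = 45

Almera in 1997: 71
Almera in 2007: 45
Difference: -26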